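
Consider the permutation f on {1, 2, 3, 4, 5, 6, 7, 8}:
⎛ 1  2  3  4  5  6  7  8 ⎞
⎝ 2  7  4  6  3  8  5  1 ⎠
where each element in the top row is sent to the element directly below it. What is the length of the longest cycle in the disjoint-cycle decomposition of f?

8

Decomposing into disjoint cycles gives (1, 2, 7, 5, 3, 4, 6, 8); the longest has length 8.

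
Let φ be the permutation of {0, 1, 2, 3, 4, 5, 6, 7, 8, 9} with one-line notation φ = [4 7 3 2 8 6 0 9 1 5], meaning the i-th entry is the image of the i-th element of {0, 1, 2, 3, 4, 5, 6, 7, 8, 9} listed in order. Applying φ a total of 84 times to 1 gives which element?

6

Tracing 1 → 7 → … returns to 1 after 8 steps, so 1 lies in an 8-cycle (0, 4, 8, 1, 7, 9, 5, 6).
Since the cycle has length 8, φ^84 acts on it the same as φ^4 (84 mod 8 = 4).
Advancing 4 steps from 1: 1 → 7 → 9 → 5 → 6.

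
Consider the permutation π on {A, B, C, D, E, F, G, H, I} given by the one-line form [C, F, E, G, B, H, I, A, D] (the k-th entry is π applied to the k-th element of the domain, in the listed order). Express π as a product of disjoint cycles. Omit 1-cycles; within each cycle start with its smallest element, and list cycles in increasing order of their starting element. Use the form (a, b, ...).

(A, C, E, B, F, H)(D, G, I)

Start at A and follow images: A → C → E → B → F → H → A, giving the cycle (A, C, E, B, F, H).
Repeating from the next unused element and collecting all non-trivial cycles gives (A, C, E, B, F, H)(D, G, I).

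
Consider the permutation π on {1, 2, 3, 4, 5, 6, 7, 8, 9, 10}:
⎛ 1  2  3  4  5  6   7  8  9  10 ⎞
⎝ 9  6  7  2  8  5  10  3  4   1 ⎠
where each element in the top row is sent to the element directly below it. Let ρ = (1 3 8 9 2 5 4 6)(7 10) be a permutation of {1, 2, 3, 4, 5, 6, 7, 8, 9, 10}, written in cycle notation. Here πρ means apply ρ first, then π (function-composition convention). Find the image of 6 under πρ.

9

ρ(6) = 1, then π(1) = 9; composing gives (πρ)(6) = 9.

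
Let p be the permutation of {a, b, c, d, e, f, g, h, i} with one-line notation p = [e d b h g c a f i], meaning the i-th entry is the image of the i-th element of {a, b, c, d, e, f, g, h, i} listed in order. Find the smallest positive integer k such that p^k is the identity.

15

Decomposing into disjoint cycles gives cycle lengths 5, 3, 1.
Since disjoint cycles commute, ord(p) = lcm(5, 3) = 15.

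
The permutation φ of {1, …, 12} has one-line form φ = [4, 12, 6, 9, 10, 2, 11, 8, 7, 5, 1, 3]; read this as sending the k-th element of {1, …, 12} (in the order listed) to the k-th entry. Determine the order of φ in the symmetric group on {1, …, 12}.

20

The disjoint-cycle form of φ has cycle lengths 5, 4, 2, 1.
The order is lcm(5, 4, 2) = 20.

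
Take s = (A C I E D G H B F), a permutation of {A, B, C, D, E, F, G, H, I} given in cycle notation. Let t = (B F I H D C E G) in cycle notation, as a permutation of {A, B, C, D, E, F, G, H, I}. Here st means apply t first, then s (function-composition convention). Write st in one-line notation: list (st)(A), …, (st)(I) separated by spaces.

C A D I H E F G B

Chase each element through t then s: A → A → C; B → F → A; C → E → D; D → C → I; E → G → H; F → I → E; G → B → F; H → D → G; I → H → B.
So st in one-line form is C A D I H E F G B.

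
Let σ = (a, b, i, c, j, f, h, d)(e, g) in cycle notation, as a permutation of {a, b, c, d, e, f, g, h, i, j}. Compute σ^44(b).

b lies in the 8-cycle (a, b, i, c, j, f, h, d).
Since the cycle has length 8, σ^44 acts on it the same as σ^4 (44 mod 8 = 4).
Stepping 4 places around the cycle: b → i → c → j → f.

f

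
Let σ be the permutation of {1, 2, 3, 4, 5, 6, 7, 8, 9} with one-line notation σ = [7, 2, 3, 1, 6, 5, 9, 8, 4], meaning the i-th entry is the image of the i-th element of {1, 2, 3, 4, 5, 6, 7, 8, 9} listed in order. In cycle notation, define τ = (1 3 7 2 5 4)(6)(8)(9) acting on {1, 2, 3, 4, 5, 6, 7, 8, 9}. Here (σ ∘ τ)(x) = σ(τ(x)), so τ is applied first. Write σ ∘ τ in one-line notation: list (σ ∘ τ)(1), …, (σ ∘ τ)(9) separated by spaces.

3 6 9 7 1 5 2 8 4

Chase each element through τ then σ: 1 → 3 → 3; 2 → 5 → 6; 3 → 7 → 9; 4 → 1 → 7; 5 → 4 → 1; 6 → 6 → 5; 7 → 2 → 2; 8 → 8 → 8; 9 → 9 → 4.
So σ ∘ τ in one-line form is 3 6 9 7 1 5 2 8 4.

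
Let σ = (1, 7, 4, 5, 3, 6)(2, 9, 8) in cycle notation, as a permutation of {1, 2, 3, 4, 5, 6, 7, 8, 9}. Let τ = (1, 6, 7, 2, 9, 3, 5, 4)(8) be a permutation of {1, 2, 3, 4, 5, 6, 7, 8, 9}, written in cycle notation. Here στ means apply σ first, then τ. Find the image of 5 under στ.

5

First apply σ: σ(5) = 3, then τ(3) = 5. Thus (στ)(5) = 5.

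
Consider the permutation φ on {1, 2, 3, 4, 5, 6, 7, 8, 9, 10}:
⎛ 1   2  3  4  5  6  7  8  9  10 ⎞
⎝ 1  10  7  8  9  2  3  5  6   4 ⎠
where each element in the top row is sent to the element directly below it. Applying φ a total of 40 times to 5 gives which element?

4

Tracing 5 → 9 → … returns to 5 after 7 steps, so 5 lies in a 7-cycle (2, 10, 4, 8, 5, 9, 6).
On a 7-cycle, φ^7 is the identity, so φ^40 = φ^5 there (40 ≡ 5 mod 7).
Stepping 5 places around the cycle: 5 → 9 → 6 → 2 → 10 → 4.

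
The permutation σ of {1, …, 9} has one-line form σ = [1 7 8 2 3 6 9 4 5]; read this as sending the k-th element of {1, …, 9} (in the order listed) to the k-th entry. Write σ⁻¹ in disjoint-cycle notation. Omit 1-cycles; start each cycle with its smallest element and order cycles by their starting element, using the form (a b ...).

The cycle decomposition of σ is (2 7 9 5 3 8 4).
Reversing each cycle (and rotating so the smallest element leads) gives σ⁻¹ = (2 4 8 3 5 9 7).

(2 4 8 3 5 9 7)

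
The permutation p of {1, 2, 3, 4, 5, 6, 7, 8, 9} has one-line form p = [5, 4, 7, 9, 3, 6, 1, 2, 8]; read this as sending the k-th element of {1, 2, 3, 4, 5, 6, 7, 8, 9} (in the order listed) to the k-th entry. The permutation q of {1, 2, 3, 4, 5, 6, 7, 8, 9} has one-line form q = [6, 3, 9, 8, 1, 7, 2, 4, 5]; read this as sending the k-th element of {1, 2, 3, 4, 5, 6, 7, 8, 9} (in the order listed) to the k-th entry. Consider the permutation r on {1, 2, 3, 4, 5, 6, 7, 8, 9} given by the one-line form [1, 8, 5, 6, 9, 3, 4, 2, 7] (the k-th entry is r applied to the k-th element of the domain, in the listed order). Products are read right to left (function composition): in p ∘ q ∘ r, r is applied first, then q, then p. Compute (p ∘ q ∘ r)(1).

6

Apply the permutations in order: r(1) = 1, then q(1) = 6, then p(6) = 6. So (p ∘ q ∘ r)(1) = 6.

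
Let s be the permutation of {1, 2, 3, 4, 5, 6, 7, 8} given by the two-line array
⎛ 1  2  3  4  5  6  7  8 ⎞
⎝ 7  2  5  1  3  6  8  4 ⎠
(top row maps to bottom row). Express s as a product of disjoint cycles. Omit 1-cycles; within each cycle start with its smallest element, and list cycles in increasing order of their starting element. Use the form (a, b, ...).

Iterating s from 1 gives 1 → 7 → 8 → 4 → 1; that is the 4-cycle (1, 7, 8, 4).
Continuing from each remaining unvisited element yields (1, 7, 8, 4)(3, 5).

(1, 7, 8, 4)(3, 5)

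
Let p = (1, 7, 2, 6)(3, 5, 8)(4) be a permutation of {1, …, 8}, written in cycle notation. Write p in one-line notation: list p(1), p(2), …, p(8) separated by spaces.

Each element maps to the next entry in its cycle (wrapping to the front): 1→7, 2→6, 3→5, 4→4, 5→8, 6→1, 7→2, 8→3.
Listing these in domain order gives 7 6 5 4 8 1 2 3.

7 6 5 4 8 1 2 3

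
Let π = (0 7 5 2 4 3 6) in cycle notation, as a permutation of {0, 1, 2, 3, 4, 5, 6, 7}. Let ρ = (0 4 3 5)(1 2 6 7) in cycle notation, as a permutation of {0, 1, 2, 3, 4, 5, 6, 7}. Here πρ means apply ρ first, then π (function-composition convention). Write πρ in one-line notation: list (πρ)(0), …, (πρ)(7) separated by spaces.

(πρ)(x) = π(ρ(x)). Computing each image: π(ρ(0)) = π(4) = 3, π(ρ(1)) = π(2) = 4, π(ρ(2)) = π(6) = 0, π(ρ(3)) = π(5) = 2, π(ρ(4)) = π(3) = 6, π(ρ(5)) = π(0) = 7, π(ρ(6)) = π(7) = 5, π(ρ(7)) = π(1) = 1.
Hence πρ = [3 4 0 2 6 7 5 1].

3 4 0 2 6 7 5 1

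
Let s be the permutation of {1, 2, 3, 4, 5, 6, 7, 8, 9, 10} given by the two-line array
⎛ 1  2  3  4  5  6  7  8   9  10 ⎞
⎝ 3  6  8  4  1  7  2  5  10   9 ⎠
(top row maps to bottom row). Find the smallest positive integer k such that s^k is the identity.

Decomposing into disjoint cycles gives cycle lengths 4, 3, 2, 1.
The order of s is the least common multiple of its cycle lengths: lcm(4, 3, 2) = 12.

12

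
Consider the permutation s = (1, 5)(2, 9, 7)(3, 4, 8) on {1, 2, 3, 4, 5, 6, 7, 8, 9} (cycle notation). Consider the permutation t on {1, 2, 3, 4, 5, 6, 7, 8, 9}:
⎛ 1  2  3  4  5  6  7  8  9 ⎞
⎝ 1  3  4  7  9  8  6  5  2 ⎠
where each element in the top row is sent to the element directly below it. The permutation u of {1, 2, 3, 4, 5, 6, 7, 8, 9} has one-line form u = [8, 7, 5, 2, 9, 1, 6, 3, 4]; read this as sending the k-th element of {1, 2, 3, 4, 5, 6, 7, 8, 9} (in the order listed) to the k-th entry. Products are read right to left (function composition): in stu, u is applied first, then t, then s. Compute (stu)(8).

8

(stu)(8) = s(t(u(8))). u(8) = 3, then t(3) = 4, then s(4) = 8, so the result is 8.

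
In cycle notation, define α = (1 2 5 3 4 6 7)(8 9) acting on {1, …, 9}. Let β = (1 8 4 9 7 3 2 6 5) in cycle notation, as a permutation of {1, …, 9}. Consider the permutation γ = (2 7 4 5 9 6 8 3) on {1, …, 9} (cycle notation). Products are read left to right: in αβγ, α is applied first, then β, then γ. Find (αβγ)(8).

Apply the permutations in order: α(8) = 9, then β(9) = 7, then γ(7) = 4. So (αβγ)(8) = 4.

4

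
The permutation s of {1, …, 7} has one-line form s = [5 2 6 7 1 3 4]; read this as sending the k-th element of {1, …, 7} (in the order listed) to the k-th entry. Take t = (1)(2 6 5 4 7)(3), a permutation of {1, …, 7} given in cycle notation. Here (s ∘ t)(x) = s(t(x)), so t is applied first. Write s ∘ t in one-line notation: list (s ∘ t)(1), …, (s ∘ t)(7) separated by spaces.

5 3 6 4 7 1 2

Chase each element through t then s: 1 → 1 → 5; 2 → 6 → 3; 3 → 3 → 6; 4 → 7 → 4; 5 → 4 → 7; 6 → 5 → 1; 7 → 2 → 2.
So s ∘ t in one-line form is 5 3 6 4 7 1 2.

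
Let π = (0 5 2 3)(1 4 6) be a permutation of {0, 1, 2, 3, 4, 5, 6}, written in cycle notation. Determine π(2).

In the cycle (0 5 2 3), 2 is followed by 3, so π(2) = 3.

3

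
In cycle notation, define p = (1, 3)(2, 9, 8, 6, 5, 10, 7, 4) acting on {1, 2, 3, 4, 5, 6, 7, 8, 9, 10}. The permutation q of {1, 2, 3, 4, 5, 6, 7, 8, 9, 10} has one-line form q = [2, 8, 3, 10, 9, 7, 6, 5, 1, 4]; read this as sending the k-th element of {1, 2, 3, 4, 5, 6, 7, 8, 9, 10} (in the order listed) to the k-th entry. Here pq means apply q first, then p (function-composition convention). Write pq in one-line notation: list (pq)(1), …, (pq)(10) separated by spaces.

9 6 1 7 8 4 5 10 3 2

(pq)(x) = p(q(x)). Computing each image: p(q(1)) = p(2) = 9, p(q(2)) = p(8) = 6, p(q(3)) = p(3) = 1, p(q(4)) = p(10) = 7, p(q(5)) = p(9) = 8, p(q(6)) = p(7) = 4, p(q(7)) = p(6) = 5, p(q(8)) = p(5) = 10, p(q(9)) = p(1) = 3, p(q(10)) = p(4) = 2.
Hence pq = [9 6 1 7 8 4 5 10 3 2].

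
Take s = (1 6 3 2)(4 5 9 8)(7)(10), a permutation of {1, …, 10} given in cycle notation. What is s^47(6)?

1

6 lies in the 4-cycle (1 6 3 2).
Since the cycle has length 4, s^47 acts on it the same as s^3 (47 mod 4 = 3).
Advancing 3 steps from 6: 6 → 3 → 2 → 1.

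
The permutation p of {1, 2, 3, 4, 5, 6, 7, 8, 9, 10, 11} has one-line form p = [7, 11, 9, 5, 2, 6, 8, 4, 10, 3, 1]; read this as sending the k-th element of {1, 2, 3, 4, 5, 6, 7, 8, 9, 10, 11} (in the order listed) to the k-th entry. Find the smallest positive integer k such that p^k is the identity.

21

Writing p as disjoint cycles, the cycle lengths are 7, 3, 1.
Since disjoint cycles commute, ord(p) = lcm(7, 3) = 21.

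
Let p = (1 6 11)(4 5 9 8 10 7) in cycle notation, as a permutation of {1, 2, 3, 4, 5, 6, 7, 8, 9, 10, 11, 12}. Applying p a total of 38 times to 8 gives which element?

8 lies in the 6-cycle (4 5 9 8 10 7).
Powers repeat with period 6 on this cycle, and 38 mod 6 = 2, so p^38(8) = p^2(8).
Stepping 2 places around the cycle: 8 → 10 → 7.

7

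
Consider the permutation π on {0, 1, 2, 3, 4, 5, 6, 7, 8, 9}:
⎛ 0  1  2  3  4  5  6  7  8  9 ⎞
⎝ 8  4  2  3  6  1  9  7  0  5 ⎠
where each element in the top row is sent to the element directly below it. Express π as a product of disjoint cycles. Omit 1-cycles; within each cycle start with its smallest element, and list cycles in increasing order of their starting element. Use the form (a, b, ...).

Start at 0 and follow images: 0 → 8 → 0, giving the cycle (0, 8).
Repeating from the next unused element and collecting all non-trivial cycles gives (0, 8)(1, 4, 6, 9, 5).

(0, 8)(1, 4, 6, 9, 5)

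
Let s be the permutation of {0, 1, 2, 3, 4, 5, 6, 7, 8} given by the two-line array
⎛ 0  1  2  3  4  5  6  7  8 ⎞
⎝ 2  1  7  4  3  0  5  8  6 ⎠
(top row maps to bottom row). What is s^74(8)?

5

Tracing 8 → 6 → … returns to 8 after 6 steps, so 8 lies in a 6-cycle (0 2 7 8 6 5).
Powers repeat with period 6 on this cycle, and 74 mod 6 = 2, so s^74(8) = s^2(8).
Stepping 2 places around the cycle: 8 → 6 → 5.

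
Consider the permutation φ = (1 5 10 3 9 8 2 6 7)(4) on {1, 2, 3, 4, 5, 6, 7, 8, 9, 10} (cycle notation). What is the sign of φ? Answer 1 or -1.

1

The cycle lengths are 9, 1.
A cycle of length ℓ contributes ℓ−1 transpositions, so φ is a product of 8 transpositions — even.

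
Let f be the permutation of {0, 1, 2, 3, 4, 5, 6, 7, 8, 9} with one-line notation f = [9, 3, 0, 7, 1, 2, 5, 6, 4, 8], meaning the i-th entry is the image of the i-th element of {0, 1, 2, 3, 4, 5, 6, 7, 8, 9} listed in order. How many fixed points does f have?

0

No element satisfies f(x) = x, so there are 0 fixed points.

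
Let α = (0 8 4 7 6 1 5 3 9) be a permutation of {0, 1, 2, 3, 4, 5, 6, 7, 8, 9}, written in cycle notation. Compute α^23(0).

1

0 lies in the 9-cycle (0 8 4 7 6 1 5 3 9).
Powers repeat with period 9 on this cycle, and 23 mod 9 = 5, so α^23(0) = α^5(0).
Advancing 5 steps from 0: 0 → 8 → 4 → 7 → 6 → 1.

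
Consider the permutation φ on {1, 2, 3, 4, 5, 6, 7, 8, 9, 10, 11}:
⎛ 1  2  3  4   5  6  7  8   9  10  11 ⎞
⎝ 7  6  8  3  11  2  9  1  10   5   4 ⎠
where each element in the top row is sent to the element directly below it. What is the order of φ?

18

Decomposing into disjoint cycles gives cycle lengths 9, 2.
The order of φ is the least common multiple of its cycle lengths: lcm(9, 2) = 18.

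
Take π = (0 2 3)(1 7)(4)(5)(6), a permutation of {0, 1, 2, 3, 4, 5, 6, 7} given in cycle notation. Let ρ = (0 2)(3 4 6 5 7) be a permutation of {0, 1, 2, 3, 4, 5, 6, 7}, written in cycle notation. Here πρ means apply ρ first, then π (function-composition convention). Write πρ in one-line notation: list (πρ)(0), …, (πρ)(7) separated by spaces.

For each element, apply ρ then π: 0 → 2 → 3; 1 → 1 → 7; 2 → 0 → 2; 3 → 4 → 4; 4 → 6 → 6; 5 → 7 → 1; 6 → 5 → 5; 7 → 3 → 0.
Collecting the images, πρ = [3 7 2 4 6 1 5 0].

3 7 2 4 6 1 5 0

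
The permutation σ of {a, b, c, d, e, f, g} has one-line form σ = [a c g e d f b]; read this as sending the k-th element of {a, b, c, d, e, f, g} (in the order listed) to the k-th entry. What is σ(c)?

c is element number 3 of the domain, and entry number 3 of the one-line form is g, so σ(c) = g.

g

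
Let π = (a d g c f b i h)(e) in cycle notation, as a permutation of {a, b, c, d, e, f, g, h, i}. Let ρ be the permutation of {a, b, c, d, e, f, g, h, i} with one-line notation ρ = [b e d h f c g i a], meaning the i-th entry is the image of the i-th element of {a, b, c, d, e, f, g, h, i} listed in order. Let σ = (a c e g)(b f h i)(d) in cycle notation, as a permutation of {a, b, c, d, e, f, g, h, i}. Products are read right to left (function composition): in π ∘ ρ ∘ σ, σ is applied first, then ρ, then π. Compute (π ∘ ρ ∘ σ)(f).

Apply the permutations in order: σ(f) = h, then ρ(h) = i, then π(i) = h. So (π ∘ ρ ∘ σ)(f) = h.

h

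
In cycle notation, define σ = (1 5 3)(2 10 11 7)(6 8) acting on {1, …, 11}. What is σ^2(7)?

10

7 lies in the 4-cycle (2 10 11 7).
Advancing 2 steps from 7: 7 → 2 → 10.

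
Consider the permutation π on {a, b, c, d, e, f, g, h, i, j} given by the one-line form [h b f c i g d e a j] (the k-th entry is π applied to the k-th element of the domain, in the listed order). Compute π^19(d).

Tracing d → c → … returns to d after 4 steps, so d lies in a 4-cycle (c, f, g, d).
Since the cycle has length 4, π^19 acts on it the same as π^3 (19 mod 4 = 3).
Stepping 3 places around the cycle: d → c → f → g.

g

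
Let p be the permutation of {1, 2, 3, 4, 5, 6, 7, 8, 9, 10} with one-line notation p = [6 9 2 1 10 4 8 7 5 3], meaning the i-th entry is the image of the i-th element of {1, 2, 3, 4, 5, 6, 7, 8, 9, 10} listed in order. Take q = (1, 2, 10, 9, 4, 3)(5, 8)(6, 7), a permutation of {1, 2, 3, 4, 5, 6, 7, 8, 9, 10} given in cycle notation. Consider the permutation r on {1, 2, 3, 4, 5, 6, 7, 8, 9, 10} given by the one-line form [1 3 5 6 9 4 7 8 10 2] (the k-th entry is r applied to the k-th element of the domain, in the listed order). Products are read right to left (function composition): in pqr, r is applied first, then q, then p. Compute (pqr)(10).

Chase 10: r(10) = 2; q(2) = 10; p(10) = 3. Hence (pqr)(10) = 3.

3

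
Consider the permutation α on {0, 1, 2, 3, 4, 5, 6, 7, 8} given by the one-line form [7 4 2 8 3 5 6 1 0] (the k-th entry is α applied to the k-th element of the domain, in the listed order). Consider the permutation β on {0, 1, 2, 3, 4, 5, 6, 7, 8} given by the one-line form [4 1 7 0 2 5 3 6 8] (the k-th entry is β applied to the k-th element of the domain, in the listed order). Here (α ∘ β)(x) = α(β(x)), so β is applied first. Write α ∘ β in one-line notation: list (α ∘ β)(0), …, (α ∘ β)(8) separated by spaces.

3 4 1 7 2 5 8 6 0

For each element, apply β then α: 0 → 4 → 3; 1 → 1 → 4; 2 → 7 → 1; 3 → 0 → 7; 4 → 2 → 2; 5 → 5 → 5; 6 → 3 → 8; 7 → 6 → 6; 8 → 8 → 0.
Collecting the images, α ∘ β = [3 4 1 7 2 5 8 6 0].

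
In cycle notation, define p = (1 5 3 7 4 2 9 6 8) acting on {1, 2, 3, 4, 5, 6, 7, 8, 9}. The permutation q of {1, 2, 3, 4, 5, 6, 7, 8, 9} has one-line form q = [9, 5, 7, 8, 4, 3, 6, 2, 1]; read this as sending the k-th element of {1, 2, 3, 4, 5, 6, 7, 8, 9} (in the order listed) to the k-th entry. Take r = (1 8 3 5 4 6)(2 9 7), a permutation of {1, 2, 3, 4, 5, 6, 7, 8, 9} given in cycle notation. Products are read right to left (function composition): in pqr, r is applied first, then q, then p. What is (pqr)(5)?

(pqr)(5) = p(q(r(5))). r(5) = 4, then q(4) = 8, then p(8) = 1, so the result is 1.

1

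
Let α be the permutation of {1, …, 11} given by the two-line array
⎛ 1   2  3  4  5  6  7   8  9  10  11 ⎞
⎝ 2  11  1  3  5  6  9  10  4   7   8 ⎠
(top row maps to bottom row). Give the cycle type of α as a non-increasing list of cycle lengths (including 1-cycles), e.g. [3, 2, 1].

[9, 1, 1]

The disjoint cycles are (1 2 11 8 10 7 9 4 3)(5)(6), with lengths 9, 1, 1 in non-increasing order.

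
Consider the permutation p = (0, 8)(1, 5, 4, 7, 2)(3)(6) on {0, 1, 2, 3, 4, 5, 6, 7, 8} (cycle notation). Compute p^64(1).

1 lies in the 5-cycle (1, 5, 4, 7, 2).
On a 5-cycle, p^5 is the identity, so p^64 = p^4 there (64 ≡ 4 mod 5).
Stepping 4 places around the cycle: 1 → 5 → 4 → 7 → 2.

2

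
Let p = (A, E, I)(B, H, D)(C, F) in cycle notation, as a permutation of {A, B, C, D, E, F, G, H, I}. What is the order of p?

6

The cycle type of p is (3, 3, 2, 1).
The order of p is the least common multiple of its cycle lengths: lcm(3, 3, 2) = 6.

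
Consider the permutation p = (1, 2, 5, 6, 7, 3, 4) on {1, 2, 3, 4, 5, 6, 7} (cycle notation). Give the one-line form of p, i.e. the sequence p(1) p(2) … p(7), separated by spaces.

2 5 4 1 6 7 3

Each element maps to the next entry in its cycle (wrapping to the front): 1↦2, 2↦5, 3↦4, 4↦1, 5↦6, 6↦7, 7↦3.
Listing these in domain order gives 2 5 4 1 6 7 3.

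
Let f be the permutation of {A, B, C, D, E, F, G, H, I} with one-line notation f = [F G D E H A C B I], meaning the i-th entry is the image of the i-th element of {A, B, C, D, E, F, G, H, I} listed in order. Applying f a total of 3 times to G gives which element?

E

Tracing G → C → … returns to G after 6 steps, so G lies in a 6-cycle (B, G, C, D, E, H).
Stepping 3 places around the cycle: G → C → D → E.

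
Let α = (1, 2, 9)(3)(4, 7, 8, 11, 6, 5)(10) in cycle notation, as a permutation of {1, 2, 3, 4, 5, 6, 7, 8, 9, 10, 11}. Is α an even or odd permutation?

The cycle lengths are 6, 3, 1, 1.
A cycle of length ℓ contributes ℓ−1 transpositions, so α is a product of 5 + 2 = 7 transpositions — odd.

odd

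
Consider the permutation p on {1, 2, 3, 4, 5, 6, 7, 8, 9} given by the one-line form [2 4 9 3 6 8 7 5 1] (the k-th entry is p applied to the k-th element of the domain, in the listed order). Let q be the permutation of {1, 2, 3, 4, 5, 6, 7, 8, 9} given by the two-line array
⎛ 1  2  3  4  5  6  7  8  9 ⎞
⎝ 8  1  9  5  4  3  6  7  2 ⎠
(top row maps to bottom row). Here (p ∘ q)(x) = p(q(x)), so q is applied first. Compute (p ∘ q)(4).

6

q(4) = 5, then p(5) = 6; composing gives (p ∘ q)(4) = 6.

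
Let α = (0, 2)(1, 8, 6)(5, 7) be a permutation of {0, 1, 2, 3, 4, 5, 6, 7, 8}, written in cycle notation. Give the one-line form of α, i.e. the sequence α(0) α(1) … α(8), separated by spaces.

Image by image: 0→2, 1→8, 2→0, 3→3, 4→4, 5→7, 6→1, 7→5, 8→6.
So the one-line form is 2 8 0 3 4 7 1 5 6.

2 8 0 3 4 7 1 5 6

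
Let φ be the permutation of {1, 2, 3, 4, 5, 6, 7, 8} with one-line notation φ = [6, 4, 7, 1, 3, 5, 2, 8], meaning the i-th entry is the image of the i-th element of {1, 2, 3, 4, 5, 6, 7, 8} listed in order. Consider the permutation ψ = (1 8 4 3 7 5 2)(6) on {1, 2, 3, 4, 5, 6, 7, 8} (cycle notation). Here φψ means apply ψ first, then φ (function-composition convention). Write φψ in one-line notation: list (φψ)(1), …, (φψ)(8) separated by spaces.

For each element, apply ψ then φ: 1 → 8 → 8; 2 → 1 → 6; 3 → 7 → 2; 4 → 3 → 7; 5 → 2 → 4; 6 → 6 → 5; 7 → 5 → 3; 8 → 4 → 1.
Collecting the images, φψ = [8 6 2 7 4 5 3 1].

8 6 2 7 4 5 3 1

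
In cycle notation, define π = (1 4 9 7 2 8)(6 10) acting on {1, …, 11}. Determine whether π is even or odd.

The cycle lengths are 6, 2, 1, 1, 1.
A cycle is odd iff its length is even; π has 2 even-length cycles, so sgn(π) = (−1)^2 and π is even.

even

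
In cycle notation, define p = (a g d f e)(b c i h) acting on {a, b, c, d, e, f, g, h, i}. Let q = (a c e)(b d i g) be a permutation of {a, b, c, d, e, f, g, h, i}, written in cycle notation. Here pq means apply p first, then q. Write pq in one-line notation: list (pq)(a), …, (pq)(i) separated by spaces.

For each element, apply p then q: a → g → b; b → c → e; c → i → g; d → f → f; e → a → c; f → e → a; g → d → i; h → b → d; i → h → h.
Collecting the images, pq = [b e g f c a i d h].

b e g f c a i d h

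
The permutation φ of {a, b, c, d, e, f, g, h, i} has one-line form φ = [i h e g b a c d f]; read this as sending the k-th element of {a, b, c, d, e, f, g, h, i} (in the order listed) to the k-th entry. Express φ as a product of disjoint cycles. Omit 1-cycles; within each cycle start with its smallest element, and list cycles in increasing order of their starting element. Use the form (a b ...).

Start at a and follow images: a → i → f → a, giving the cycle (a i f).
Repeating from the next unused element and collecting all non-trivial cycles gives (a i f)(b h d g c e).

(a i f)(b h d g c e)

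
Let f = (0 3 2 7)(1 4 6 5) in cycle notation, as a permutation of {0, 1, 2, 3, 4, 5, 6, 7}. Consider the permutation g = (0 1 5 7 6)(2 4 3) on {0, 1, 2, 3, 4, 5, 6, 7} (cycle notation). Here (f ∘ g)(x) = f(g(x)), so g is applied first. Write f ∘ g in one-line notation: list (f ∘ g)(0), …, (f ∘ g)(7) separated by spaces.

4 1 6 7 2 0 3 5

(f ∘ g)(x) = f(g(x)). Computing each image: f(g(0)) = f(1) = 4, f(g(1)) = f(5) = 1, f(g(2)) = f(4) = 6, f(g(3)) = f(2) = 7, f(g(4)) = f(3) = 2, f(g(5)) = f(7) = 0, f(g(6)) = f(0) = 3, f(g(7)) = f(6) = 5.
Hence f ∘ g = [4 1 6 7 2 0 3 5].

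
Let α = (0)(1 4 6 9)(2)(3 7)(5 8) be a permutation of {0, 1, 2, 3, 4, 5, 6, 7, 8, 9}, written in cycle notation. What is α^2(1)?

1 lies in the 4-cycle (1 4 6 9).
Stepping 2 places around the cycle: 1 → 4 → 6.

6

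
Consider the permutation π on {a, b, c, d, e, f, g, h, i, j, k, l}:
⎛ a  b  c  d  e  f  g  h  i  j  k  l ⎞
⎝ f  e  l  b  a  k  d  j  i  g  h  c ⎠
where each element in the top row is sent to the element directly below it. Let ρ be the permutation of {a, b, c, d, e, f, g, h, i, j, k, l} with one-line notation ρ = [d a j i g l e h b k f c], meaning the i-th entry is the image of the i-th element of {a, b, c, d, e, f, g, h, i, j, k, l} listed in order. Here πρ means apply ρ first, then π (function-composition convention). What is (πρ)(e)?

d

ρ(e) = g, then π(g) = d; composing gives (πρ)(e) = d.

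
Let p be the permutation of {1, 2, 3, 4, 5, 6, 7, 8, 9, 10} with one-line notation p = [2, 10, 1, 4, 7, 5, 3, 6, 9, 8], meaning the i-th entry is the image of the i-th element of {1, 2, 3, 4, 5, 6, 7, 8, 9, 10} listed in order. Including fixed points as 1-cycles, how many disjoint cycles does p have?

The cycle decomposition is (1, 2, 10, 8, 6, 5, 7, 3)(4)(9), which has 3 cycles (counting 1-cycles).

3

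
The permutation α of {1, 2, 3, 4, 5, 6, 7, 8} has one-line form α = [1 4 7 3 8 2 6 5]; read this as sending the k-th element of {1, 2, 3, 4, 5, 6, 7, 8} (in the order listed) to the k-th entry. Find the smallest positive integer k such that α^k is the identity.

Decomposing into disjoint cycles gives cycle lengths 5, 2, 1.
The order is lcm(5, 2) = 10.

10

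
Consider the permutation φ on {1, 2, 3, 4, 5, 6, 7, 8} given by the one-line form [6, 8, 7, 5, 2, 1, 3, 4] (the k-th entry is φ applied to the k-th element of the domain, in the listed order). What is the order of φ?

The disjoint-cycle form of φ has cycle lengths 4, 2, 2.
The order of φ is the least common multiple of its cycle lengths: lcm(4, 2, 2) = 4.

4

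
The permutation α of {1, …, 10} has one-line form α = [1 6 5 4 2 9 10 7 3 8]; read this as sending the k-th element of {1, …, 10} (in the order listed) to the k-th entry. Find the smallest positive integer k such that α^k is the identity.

Decomposing into disjoint cycles gives cycle lengths 5, 3, 1, 1.
The order of α is the least common multiple of its cycle lengths: lcm(5, 3) = 15.

15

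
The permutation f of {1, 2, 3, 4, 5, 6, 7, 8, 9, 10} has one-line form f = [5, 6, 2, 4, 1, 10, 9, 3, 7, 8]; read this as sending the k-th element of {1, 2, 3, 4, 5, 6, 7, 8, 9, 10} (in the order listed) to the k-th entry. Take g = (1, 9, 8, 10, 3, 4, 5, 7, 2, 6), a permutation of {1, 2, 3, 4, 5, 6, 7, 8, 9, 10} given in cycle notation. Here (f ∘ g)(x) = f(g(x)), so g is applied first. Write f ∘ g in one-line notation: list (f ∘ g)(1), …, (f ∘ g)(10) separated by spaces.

7 10 4 1 9 5 6 8 3 2

(f ∘ g)(x) = f(g(x)). Computing each image: f(g(1)) = f(9) = 7, f(g(2)) = f(6) = 10, f(g(3)) = f(4) = 4, f(g(4)) = f(5) = 1, f(g(5)) = f(7) = 9, f(g(6)) = f(1) = 5, f(g(7)) = f(2) = 6, f(g(8)) = f(10) = 8, f(g(9)) = f(8) = 3, f(g(10)) = f(3) = 2.
Hence f ∘ g = [7 10 4 1 9 5 6 8 3 2].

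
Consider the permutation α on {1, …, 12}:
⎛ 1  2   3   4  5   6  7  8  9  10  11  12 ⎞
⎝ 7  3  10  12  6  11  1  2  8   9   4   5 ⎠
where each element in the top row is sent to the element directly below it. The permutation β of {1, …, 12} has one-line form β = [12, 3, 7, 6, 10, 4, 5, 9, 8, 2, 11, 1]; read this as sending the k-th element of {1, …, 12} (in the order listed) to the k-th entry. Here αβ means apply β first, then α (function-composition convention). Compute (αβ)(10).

3

First apply β: β(10) = 2, then α(2) = 3. Thus (αβ)(10) = 3.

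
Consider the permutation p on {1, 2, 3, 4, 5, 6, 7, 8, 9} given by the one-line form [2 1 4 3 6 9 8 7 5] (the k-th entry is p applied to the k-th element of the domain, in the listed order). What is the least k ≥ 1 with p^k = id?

The disjoint-cycle form of p has cycle lengths 3, 2, 2, 2.
The order of p is the least common multiple of its cycle lengths: lcm(3, 2, 2, 2) = 6.

6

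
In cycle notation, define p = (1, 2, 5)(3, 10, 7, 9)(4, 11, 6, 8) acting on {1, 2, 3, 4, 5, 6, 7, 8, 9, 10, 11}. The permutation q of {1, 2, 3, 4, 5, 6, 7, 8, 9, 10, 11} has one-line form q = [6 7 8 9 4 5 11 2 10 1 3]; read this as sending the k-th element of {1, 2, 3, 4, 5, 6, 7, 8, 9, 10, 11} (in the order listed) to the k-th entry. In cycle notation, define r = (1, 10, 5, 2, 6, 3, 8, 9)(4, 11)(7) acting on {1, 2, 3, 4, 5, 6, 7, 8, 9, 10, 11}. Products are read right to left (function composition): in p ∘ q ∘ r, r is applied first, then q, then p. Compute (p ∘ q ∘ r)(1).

Chase 1: r(1) = 10; q(10) = 1; p(1) = 2. Hence (p ∘ q ∘ r)(1) = 2.

2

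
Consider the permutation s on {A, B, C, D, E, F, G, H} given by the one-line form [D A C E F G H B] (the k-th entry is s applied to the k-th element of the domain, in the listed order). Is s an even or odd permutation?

even

In disjoint-cycle form the cycle lengths are 7, 1.
A cycle of length ℓ contributes ℓ−1 transpositions, so s is a product of 6 transpositions — even.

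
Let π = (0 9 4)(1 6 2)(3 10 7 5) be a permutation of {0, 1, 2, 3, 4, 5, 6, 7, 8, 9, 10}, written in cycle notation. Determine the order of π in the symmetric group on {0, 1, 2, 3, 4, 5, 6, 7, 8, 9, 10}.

The disjoint cycles have lengths 4, 3, 3, 1.
The order is lcm(4, 3, 3) = 12.

12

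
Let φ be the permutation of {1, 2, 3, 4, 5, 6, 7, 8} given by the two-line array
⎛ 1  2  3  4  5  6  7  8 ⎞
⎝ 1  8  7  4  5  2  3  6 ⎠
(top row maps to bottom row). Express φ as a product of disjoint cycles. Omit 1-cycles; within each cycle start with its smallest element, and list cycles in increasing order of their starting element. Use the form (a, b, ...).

From 2: 2 → 8 → 6 → 2, closing the cycle (2, 8, 6).
Continuing from each remaining unvisited element yields (2, 8, 6)(3, 7).

(2, 8, 6)(3, 7)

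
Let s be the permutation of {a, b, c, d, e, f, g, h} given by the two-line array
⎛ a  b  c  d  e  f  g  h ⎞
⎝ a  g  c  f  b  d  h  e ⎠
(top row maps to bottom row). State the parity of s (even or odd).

In disjoint-cycle form the cycle lengths are 4, 2, 1, 1.
A cycle of length ℓ contributes ℓ−1 transpositions, so s is a product of 3 + 1 = 4 transpositions — even.

even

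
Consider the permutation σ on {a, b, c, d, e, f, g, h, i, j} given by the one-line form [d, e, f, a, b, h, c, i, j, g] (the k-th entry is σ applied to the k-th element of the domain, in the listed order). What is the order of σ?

Writing σ as disjoint cycles, the cycle lengths are 6, 2, 2.
The order is lcm(6, 2, 2) = 6.

6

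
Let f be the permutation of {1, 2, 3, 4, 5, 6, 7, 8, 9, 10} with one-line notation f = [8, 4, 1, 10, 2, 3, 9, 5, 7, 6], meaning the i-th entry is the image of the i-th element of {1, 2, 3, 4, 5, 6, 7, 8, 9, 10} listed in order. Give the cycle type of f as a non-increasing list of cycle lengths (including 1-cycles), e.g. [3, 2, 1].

[8, 2]

The disjoint cycles are (1, 8, 5, 2, 4, 10, 6, 3)(7, 9), with lengths 8, 2 in non-increasing order.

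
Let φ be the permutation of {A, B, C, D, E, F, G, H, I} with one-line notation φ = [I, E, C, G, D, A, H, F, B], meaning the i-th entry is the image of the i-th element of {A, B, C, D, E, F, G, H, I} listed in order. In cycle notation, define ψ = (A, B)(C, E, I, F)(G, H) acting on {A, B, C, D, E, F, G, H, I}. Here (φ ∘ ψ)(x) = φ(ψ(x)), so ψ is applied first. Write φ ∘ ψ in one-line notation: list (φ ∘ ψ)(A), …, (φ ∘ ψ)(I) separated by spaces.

E I D G B C F H A

Chase each element through ψ then φ: A → B → E; B → A → I; C → E → D; D → D → G; E → I → B; F → C → C; G → H → F; H → G → H; I → F → A.
So φ ∘ ψ in one-line form is E I D G B C F H A.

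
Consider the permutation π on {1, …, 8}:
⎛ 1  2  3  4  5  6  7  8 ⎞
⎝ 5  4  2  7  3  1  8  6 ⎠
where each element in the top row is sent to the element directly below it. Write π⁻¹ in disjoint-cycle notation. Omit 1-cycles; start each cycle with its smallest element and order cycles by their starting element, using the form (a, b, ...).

First write π in disjoint cycles: (1, 5, 3, 2, 4, 7, 8, 6).
The inverse reverses every cycle; in canonical form, π⁻¹ = (1, 6, 8, 7, 4, 2, 3, 5).

(1, 6, 8, 7, 4, 2, 3, 5)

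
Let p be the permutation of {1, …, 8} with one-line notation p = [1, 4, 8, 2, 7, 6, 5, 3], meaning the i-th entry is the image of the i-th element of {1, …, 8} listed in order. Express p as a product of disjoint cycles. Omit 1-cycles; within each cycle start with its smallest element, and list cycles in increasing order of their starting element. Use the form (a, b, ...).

(2, 4)(3, 8)(5, 7)

Start at 2 and follow images: 2 → 4 → 2, giving the cycle (2, 4).
Continuing from each remaining unvisited element yields (2, 4)(3, 8)(5, 7).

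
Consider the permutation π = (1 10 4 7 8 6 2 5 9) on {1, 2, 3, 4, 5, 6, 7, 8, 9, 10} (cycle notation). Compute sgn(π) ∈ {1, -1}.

1

The cycle lengths are 9, 1.
A cycle of length ℓ contributes ℓ−1 transpositions, so π is a product of 8 transpositions — even.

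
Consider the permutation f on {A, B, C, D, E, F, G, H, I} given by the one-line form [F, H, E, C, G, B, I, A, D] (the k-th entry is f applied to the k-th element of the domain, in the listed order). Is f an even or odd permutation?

In disjoint-cycle form the cycle lengths are 5, 4.
A cycle is odd iff its length is even; f has 1 even-length cycle, so sgn(f) = (−1)^1 and f is odd.

odd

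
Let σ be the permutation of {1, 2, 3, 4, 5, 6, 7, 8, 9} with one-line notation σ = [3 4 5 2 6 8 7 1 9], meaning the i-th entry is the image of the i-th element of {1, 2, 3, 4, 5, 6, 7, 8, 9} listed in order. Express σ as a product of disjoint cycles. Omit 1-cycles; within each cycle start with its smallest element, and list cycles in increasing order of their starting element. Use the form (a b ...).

(1 3 5 6 8)(2 4)

From 1: 1 → 3 → 5 → 6 → 8 → 1, closing the cycle (1 3 5 6 8).
Continuing from each remaining unvisited element yields (1 3 5 6 8)(2 4).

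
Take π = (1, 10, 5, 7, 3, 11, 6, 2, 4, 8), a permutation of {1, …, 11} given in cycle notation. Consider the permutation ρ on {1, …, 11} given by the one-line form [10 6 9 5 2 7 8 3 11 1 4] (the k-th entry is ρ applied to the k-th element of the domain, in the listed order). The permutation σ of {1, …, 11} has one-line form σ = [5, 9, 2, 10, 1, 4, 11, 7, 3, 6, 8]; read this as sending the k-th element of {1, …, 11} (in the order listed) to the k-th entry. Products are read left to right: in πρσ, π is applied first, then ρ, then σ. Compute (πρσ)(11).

11

Chase 11: π(11) = 6; ρ(6) = 7; σ(7) = 11. Hence (πρσ)(11) = 11.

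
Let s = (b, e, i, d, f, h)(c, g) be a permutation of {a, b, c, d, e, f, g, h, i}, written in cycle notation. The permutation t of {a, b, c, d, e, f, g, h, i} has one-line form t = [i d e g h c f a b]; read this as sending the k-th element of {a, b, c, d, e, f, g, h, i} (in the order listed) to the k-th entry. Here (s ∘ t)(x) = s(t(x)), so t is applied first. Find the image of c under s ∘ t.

i

t(c) = e, then s(e) = i; composing gives (s ∘ t)(c) = i.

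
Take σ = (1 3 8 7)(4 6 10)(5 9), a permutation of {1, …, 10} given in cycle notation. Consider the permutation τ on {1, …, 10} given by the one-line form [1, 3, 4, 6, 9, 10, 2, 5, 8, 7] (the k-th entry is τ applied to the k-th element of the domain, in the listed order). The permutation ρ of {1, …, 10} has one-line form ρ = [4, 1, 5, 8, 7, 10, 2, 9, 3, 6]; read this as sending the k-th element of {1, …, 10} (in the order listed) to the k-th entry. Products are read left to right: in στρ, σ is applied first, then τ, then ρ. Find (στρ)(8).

1

(στρ)(8) = ρ(τ(σ(8))). σ(8) = 7, then τ(7) = 2, then ρ(2) = 1, so the result is 1.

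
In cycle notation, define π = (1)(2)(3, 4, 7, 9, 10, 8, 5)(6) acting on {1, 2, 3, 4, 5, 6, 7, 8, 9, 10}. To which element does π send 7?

In the cycle (3, 4, 7, 9, 10, 8, 5), 7 is followed by 9, so π(7) = 9.

9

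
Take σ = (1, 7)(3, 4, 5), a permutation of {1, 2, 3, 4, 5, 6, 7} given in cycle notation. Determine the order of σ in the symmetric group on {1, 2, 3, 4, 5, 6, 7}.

The disjoint cycles have lengths 3, 2, 1, 1.
Since disjoint cycles commute, ord(σ) = lcm(3, 2) = 6.

6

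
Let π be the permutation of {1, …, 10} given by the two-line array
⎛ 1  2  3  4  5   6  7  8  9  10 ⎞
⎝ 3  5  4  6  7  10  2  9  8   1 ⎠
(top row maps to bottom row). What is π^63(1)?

Tracing 1 → 3 → … returns to 1 after 5 steps, so 1 lies in a 5-cycle (1 3 4 6 10).
Powers repeat with period 5 on this cycle, and 63 mod 5 = 3, so π^63(1) = π^3(1).
Stepping 3 places around the cycle: 1 → 3 → 4 → 6.

6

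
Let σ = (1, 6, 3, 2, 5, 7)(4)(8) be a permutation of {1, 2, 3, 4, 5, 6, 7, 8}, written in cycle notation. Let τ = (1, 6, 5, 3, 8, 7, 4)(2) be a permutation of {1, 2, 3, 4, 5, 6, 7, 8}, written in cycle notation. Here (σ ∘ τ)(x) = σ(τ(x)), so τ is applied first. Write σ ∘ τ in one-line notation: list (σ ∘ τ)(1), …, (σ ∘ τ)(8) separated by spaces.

3 5 8 6 2 7 4 1

(σ ∘ τ)(x) = σ(τ(x)). Computing each image: σ(τ(1)) = σ(6) = 3, σ(τ(2)) = σ(2) = 5, σ(τ(3)) = σ(8) = 8, σ(τ(4)) = σ(1) = 6, σ(τ(5)) = σ(3) = 2, σ(τ(6)) = σ(5) = 7, σ(τ(7)) = σ(4) = 4, σ(τ(8)) = σ(7) = 1.
Hence σ ∘ τ = [3 5 8 6 2 7 4 1].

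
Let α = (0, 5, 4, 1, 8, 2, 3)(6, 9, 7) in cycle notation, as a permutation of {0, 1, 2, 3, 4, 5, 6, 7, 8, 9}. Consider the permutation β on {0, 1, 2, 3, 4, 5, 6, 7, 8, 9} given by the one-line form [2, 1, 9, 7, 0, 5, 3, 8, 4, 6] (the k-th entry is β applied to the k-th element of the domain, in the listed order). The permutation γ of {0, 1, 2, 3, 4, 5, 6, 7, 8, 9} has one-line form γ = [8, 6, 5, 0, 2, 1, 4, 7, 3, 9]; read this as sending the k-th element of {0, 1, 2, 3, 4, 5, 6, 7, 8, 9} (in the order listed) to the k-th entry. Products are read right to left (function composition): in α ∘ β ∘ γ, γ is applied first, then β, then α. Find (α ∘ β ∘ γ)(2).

Chase 2: γ(2) = 5; β(5) = 5; α(5) = 4. Hence (α ∘ β ∘ γ)(2) = 4.

4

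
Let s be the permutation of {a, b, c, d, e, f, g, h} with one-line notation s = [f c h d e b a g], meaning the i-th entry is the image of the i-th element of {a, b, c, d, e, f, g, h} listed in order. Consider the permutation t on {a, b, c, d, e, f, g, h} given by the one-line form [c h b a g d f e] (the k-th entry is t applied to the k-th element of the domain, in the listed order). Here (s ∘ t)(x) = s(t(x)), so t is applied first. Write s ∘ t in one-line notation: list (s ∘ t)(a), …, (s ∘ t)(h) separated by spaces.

h g c f a d b e

For each element, apply t then s: a → c → h; b → h → g; c → b → c; d → a → f; e → g → a; f → d → d; g → f → b; h → e → e.
Collecting the images, s ∘ t = [h g c f a d b e].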